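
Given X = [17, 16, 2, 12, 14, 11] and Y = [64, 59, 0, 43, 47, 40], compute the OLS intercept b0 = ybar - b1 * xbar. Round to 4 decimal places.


First find the slope: b1 = 4.1781.
Means: xbar = 12.0000, ybar = 42.1667.
b0 = ybar - b1 * xbar = 42.1667 - 4.1781 * 12.0000 = -7.9703.

-7.9703


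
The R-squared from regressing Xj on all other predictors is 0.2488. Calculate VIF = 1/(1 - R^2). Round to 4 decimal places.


Denominator: 1 - 0.2488 = 0.7512.
VIF = 1 / 0.7512 = 1.3312.

1.3312


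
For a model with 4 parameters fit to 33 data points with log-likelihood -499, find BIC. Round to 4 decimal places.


Compute k*ln(n) = 4*ln(33) = 4*3.496508 = 13.986032.
Then -2*loglik = 998.
BIC = 13.986032 + 998 = 1011.986032, which rounds to 1011.9860.

1011.9860


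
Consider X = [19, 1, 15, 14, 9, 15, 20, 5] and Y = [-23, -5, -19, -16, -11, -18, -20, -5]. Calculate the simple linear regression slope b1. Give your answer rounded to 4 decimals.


Calculate xbar = 12.2500, ybar = -14.6250.
S_xx = 313.5000, S_xy = -311.7500.
Using b1 = S_xy / S_xx = -311.7500 / 313.5000, we get b1 = -0.9944.

-0.9944


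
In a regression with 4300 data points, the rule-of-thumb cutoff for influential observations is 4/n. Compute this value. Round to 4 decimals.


Cook's distance cutoff = 4/n = 4/4300.
= 0.0009.

0.0009


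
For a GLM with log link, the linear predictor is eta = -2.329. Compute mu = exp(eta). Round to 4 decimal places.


The inverse log link gives:
mu = exp(-2.329) = 0.0974.

0.0974


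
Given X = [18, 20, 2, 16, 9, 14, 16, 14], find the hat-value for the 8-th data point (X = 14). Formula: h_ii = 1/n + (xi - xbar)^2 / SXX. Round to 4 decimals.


n = 8, xbar = 13.6250.
SXX = sum((xi - xbar)^2) = 227.8750.
h = 1/8 + (14 - 13.6250)^2 / 227.8750 = 0.1256.

0.1256


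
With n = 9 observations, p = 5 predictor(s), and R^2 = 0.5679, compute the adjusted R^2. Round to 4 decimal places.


Using the formula:
(1 - 0.5679) = 0.4321.
Multiply by 8/3: 0.4321 * 8 = 3.4568, then 3.4568 / 3 = 1.1523.
Adj R^2 = 1 - 1.1523 = -0.1523.

-0.1523


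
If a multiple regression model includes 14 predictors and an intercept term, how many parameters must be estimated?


Each predictor gets one coefficient, plus one intercept.
Total parameters = 14 + 1 = 15.

15


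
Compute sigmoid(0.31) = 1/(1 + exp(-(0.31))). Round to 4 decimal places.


exp(-0.3100) = 0.7334.
1 + exp(-z) = 1.7334.
sigmoid = 1/1.7334 = 0.5769.

0.5769


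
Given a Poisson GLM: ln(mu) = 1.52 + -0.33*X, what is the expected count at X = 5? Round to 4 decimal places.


Linear predictor: eta = 1.52 + (-0.33)(5) = -0.1300.
Expected count: mu = exp(-0.1300) = 0.8781.

0.8781


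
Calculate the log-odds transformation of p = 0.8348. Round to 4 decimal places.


1 - p = 0.1652.
p/(1-p) = 5.0533.
logit = ln(5.0533) = 1.6200.

1.6200


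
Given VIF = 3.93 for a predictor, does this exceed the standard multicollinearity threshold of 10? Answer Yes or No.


The threshold is 10.
VIF = 3.93 is < 10.
Multicollinearity indication: No.

No


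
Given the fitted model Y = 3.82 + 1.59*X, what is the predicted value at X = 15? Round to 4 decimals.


Substitute X = 15 into the equation:
Y = 3.82 + 1.59 * 15 = 3.82 + 23.8500 = 27.6700.

27.6700


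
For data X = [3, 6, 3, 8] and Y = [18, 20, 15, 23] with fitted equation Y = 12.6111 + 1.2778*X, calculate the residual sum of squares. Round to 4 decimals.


Predicted values from Y = 12.6111 + 1.2778*X.
Residuals: [1.5555, -0.2779, -1.4445, 0.1665].
SSres = 4.6111.

4.6111


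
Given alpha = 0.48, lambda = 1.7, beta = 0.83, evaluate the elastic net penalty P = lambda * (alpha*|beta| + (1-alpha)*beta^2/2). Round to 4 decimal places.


L1 component = 0.48 * |0.83| = 0.3984.
L2 component = 0.52 * 0.83^2 / 2 = 0.1791.
Penalty = 1.7 * (0.3984 + 0.1791) = 1.7 * 0.5775 = 0.9818.

0.9818


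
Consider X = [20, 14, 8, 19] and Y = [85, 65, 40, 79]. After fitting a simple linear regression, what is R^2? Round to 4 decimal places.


The fitted line is Y = 12.0055 + 3.6226*X.
SSres = 9.8237, SStot = 1200.7500.
R^2 = 1 - SSres/SStot = 0.9918.

0.9918


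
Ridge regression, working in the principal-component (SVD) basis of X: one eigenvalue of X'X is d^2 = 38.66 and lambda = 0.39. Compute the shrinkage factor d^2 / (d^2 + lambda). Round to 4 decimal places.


Denominator = d^2 + lambda = 38.66 + 0.39 = 39.0500.
Shrinkage = 38.66 / 39.0500 = 0.9900.

0.9900


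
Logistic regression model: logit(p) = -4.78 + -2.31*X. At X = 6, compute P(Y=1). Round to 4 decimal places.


z = -4.78 + -2.31 * 6 = -18.6400.
Sigmoid: P = 1 / (1 + exp(18.6400)) = 0.0000.

0.0000


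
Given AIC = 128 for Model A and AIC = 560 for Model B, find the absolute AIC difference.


Compute |128 - 560| = 432.
Model A has the smaller AIC.

432


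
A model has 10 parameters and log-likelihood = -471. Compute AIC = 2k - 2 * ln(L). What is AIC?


AIC = 2*10 - 2*(-471).
= 20 + 942 = 962.

962


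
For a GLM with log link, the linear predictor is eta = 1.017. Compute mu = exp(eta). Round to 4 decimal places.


The inverse log link gives:
mu = exp(1.017) = 2.7649.

2.7649


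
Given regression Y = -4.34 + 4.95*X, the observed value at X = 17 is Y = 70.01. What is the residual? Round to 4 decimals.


Predicted = -4.34 + 4.95 * 17 = 79.8100.
Residual = 70.01 - 79.8100 = -9.8000.

-9.8000


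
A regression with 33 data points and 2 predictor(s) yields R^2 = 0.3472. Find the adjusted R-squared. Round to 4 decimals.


Using the formula:
(1 - 0.3472) = 0.6528.
Multiply by 32/30: 0.6528 * 32 = 20.8896, then 20.8896 / 30 = 0.6963.
Adj R^2 = 1 - 0.6963 = 0.3037.

0.3037


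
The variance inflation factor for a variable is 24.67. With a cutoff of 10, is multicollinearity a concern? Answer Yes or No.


Compare VIF = 24.67 to the threshold of 10.
24.67 >= 10, so the answer is Yes.

Yes


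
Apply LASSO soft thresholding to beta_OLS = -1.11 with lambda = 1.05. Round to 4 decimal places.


Check: |-1.11| = 1.11 vs lambda = 1.05.
Since |beta| > lambda, coefficient = sign(beta)*(|beta| - lambda) = -0.0600.
Soft-thresholded coefficient = -0.0600.

-0.0600


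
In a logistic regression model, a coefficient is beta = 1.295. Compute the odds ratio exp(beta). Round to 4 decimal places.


exp(1.295) = 3.6510.
So the odds ratio is 3.6510.

3.6510


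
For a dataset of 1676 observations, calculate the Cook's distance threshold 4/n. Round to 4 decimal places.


Using the rule of thumb:
Threshold = 4 / 1676 = 0.0024.

0.0024


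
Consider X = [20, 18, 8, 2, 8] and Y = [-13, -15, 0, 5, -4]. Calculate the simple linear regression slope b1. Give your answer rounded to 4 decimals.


The sample means are xbar = 11.2000 and ybar = -5.4000.
Compute S_xx = 228.8000 and S_xy = -249.6000.
Slope b1 = S_xy / S_xx = -249.6000 / 228.8000 = -1.0909.

-1.0909


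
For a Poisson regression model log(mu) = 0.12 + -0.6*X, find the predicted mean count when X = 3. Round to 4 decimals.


Linear predictor: eta = 0.12 + (-0.6)(3) = -1.6800.
Expected count: mu = exp(-1.6800) = 0.1864.

0.1864


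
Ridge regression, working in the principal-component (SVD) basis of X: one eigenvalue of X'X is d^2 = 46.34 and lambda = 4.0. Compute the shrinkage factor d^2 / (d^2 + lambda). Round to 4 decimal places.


d^2 + lambda = 46.34 + 4.0 = 50.3400.
Shrinkage factor = 46.34/50.3400 = 0.9205.

0.9205


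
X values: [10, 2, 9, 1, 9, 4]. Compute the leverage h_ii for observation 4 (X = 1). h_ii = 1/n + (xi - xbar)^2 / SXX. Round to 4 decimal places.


Compute xbar = 5.8333 with n = 6 observations.
SXX = 78.8333.
Leverage = 1/6 + (1 - 5.8333)^2/78.8333 = 0.4630.

0.4630


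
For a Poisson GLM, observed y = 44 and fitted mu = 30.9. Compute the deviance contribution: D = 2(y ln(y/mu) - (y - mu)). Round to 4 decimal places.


First: ln(44/30.9) = 0.353433.
Then: 44 * 0.353433 = 15.551052.
y - mu = 44 - 30.9 = 13.1.
D = 2(15.551052 - 13.1) = 4.902104, which rounds to 4.9021.

4.9021


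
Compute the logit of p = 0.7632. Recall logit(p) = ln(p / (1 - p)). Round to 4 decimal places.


1 - p = 0.2368.
p/(1-p) = 3.2230.
logit = ln(3.2230) = 1.1703.

1.1703


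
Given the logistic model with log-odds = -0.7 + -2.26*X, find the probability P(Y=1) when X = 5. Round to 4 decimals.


z = -0.7 + -2.26 * 5 = -12.0000.
Sigmoid: P = 1 / (1 + exp(12.0000)) = 0.0000.

0.0000


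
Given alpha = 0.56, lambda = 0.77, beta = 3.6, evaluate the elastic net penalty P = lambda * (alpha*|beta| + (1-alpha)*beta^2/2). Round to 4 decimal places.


alpha * |beta| = 0.56 * 3.6 = 2.0160.
(1-alpha) * beta^2/2 = 0.44 * 12.9600/2 = 2.8512.
Total = 0.77 * (2.0160 + 2.8512) = 3.7477.

3.7477


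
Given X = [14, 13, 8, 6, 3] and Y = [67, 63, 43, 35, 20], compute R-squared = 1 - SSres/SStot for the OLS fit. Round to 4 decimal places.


After computing the OLS fit (b0=8.6359, b1=4.2005):
SSres = 3.7120, SStot = 1535.2000.
R^2 = 1 - 3.7120/1535.2000 = 0.9976.

0.9976


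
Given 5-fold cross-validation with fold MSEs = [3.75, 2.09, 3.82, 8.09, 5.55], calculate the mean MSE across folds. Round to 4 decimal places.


Add all fold MSEs: 23.3000.
Divide by k = 5: 23.3000/5 = 4.6600.

4.6600


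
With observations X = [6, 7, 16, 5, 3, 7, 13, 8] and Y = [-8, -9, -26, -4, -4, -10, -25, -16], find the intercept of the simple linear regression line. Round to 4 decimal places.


The slope is b1 = -1.9651.
Sample means are xbar = 8.1250 and ybar = -12.7500.
Intercept: b0 = -12.7500 - (-1.9651)(8.1250) = 3.2163.

3.2163


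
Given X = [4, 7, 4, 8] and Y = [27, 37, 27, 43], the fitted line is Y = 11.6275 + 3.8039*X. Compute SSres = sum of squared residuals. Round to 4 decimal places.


Compute predicted values, then residuals = yi - yhat_i.
Residuals: [0.1569, -1.2548, 0.1569, 0.9413].
SSres = sum(residual^2) = 2.5098.

2.5098


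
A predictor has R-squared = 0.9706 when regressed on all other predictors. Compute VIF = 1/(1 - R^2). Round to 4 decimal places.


Denominator: 1 - 0.9706 = 0.0294.
VIF = 1 / 0.0294 = 34.0136.

34.0136


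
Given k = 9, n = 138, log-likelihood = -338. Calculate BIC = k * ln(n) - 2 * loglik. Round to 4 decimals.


ln(138) = 4.927254.
k * ln(n) = 9 * 4.927254 = 44.345286.
-2L = 676.
BIC = 44.345286 + 676 = 720.345286, which rounds to 720.3453.

720.3453


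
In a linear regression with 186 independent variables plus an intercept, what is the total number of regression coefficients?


Including the intercept, the model has 186 predictor coefficients + 1 intercept.
Total = 187.

187


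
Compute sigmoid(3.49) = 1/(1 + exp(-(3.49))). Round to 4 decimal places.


First, exp(-3.4900) = 0.0305.
Then sigma(z) = 1/(1 + 0.0305) = 0.9704.

0.9704


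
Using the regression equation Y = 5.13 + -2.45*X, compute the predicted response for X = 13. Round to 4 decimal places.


Substitute X = 13 into the equation:
Y = 5.13 + -2.45 * 13 = 5.13 + -31.8500 = -26.7200.

-26.7200


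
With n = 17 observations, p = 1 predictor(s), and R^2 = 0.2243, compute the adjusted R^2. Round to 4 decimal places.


Using the formula:
(1 - 0.2243) = 0.7757.
Multiply by 16/15: 0.7757 * 16 = 12.4112, then 12.4112 / 15 = 0.8274.
Adj R^2 = 1 - 0.8274 = 0.1726.

0.1726


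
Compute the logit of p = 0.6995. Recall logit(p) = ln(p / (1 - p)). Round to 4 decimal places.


The odds are p/(1-p) = 0.6995 / 0.3005 = 2.3278.
logit(p) = ln(2.3278) = 0.8449.

0.8449


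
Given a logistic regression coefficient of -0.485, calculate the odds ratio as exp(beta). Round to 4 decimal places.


Odds ratio = exp(beta) = exp(-0.485).
= 0.6157.

0.6157


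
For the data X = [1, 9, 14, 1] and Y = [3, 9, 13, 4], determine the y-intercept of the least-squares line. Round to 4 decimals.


Compute b1 = 0.7230 from the OLS formula.
With xbar = 6.2500 and ybar = 7.2500, the intercept is:
b0 = 7.2500 - 0.7230 * 6.2500 = 2.7312.

2.7312


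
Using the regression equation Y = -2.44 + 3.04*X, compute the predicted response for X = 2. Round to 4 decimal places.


Predicted value:
Y = -2.44 + (3.04)(2) = -2.44 + 6.0800 = 3.6400.

3.6400


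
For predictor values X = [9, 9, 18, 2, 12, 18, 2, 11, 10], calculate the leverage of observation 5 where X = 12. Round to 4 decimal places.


n = 9, xbar = 10.1111.
SXX = sum((xi - xbar)^2) = 262.8889.
h = 1/9 + (12 - 10.1111)^2 / 262.8889 = 0.1247.

0.1247


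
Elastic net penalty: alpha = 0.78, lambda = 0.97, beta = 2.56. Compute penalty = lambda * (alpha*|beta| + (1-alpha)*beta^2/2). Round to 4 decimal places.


L1 component = 0.78 * |2.56| = 1.9968.
L2 component = 0.22 * 2.56^2 / 2 = 0.7209.
Penalty = 0.97 * (1.9968 + 0.7209) = 0.97 * 2.7177 = 2.6362.

2.6362


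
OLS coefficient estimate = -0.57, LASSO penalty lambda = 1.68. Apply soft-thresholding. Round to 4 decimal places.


Absolute value: |-0.57| = 0.57.
Compare to lambda = 1.68.
Since |beta| <= lambda, the coefficient is set to 0.

0.0000


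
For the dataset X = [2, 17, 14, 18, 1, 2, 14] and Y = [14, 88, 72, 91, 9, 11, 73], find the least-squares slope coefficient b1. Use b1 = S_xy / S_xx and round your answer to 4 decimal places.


The sample means are xbar = 9.7143 and ybar = 51.1429.
Compute S_xx = 353.4286 and S_xy = 1745.2857.
Slope b1 = S_xy / S_xx = 1745.2857 / 353.4286 = 4.9382.

4.9382


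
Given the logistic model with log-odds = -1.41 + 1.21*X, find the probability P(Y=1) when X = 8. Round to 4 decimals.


Linear predictor: z = -1.41 + 1.21 * 8 = 8.2700.
P = 1/(1 + exp(-8.2700)) = 1/(1 + 0.0003) = 0.9997.

0.9997


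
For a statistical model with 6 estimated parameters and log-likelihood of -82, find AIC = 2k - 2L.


AIC = 2*6 - 2*(-82).
= 12 + 164 = 176.

176


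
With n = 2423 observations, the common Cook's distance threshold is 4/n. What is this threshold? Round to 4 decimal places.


Using the rule of thumb:
Threshold = 4 / 2423 = 0.0017.

0.0017


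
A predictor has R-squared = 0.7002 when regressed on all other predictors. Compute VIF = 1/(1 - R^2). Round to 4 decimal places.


VIF = 1 / (1 - 0.7002).
= 1 / 0.2998 = 3.3356.

3.3356


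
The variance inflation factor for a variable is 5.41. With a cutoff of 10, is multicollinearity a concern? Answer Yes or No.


Compare VIF = 5.41 to the threshold of 10.
5.41 < 10, so the answer is No.

No


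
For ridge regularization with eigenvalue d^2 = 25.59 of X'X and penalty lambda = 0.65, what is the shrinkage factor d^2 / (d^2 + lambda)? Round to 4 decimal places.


d^2 + lambda = 25.59 + 0.65 = 26.2400.
Shrinkage factor = 25.59/26.2400 = 0.9752.

0.9752


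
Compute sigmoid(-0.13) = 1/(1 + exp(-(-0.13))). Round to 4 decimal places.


exp(0.1300) = 1.1388.
1 + exp(-z) = 2.1388.
sigmoid = 1/2.1388 = 0.4675.

0.4675


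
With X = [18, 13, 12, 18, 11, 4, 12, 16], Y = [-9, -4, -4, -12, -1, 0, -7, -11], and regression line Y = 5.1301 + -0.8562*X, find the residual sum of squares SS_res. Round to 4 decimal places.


For each point, residual = actual - predicted.
Residuals: [1.2815, 2.0005, 1.1443, -1.7185, 3.2881, -1.7053, -1.8557, -2.4309].
Sum of squared residuals = 32.9795.

32.9795


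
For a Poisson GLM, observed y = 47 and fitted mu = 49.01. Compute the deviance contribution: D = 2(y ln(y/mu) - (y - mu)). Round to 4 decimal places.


y/mu = 47/49.01 = 0.958988 (approx.), and ln(47/49.01) = -0.041877.
y * ln(y/mu) = 47 * -0.041877 = -1.968219.
y - mu = -2.01.
D = 2 * (-1.968219 - -2.01) = 0.083562, which rounds to 0.0836.

0.0836


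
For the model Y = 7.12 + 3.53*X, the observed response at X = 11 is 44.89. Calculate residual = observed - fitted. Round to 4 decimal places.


Predicted = 7.12 + 3.53 * 11 = 45.9500.
Residual = 44.89 - 45.9500 = -1.0600.

-1.0600


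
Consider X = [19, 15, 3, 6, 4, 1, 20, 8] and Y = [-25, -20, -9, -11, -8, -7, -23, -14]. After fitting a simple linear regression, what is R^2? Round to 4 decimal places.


Fit the OLS line: b0 = -5.6731, b1 = -0.9423.
SSres = 7.5769.
SStot = 353.8750.
R^2 = 1 - 7.5769/353.8750 = 0.9786.

0.9786


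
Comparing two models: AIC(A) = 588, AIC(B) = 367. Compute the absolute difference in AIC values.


Absolute difference = |588 - 367| = 221.
The model with lower AIC (B) is preferred.

221


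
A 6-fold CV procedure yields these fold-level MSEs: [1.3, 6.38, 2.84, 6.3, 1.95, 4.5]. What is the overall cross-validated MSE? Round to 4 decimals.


Add all fold MSEs: 23.2700.
Divide by k = 6: 23.2700/6 = 3.8783.

3.8783


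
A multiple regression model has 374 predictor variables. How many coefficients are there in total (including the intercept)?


Each predictor gets one coefficient, plus one intercept.
Total parameters = 374 + 1 = 375.

375


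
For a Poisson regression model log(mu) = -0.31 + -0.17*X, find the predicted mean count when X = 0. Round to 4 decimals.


eta = -0.31 + -0.17 * 0 = -0.3100.
mu = exp(-0.3100) = 0.7334.

0.7334


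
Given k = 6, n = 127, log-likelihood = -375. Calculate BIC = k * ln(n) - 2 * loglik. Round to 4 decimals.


ln(127) = 4.844187.
k * ln(n) = 6 * 4.844187 = 29.065122.
-2L = 750.
BIC = 29.065122 + 750 = 779.065122, which rounds to 779.0651.

779.0651


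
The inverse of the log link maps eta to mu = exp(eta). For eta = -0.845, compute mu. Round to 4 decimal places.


mu = exp(eta) = exp(-0.845).
= 0.4296.

0.4296


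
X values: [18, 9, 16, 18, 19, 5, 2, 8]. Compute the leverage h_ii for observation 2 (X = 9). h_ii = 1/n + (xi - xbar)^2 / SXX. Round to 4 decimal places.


Mean of X: xbar = 11.8750.
SXX = 310.8750.
For X = 9: h = 1/8 + (9 - 11.8750)^2/310.8750 = 0.1516.

0.1516


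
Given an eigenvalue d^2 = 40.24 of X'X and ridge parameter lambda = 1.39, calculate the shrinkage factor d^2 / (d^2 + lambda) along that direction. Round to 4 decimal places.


Denominator = d^2 + lambda = 40.24 + 1.39 = 41.6300.
Shrinkage = 40.24 / 41.6300 = 0.9666.

0.9666


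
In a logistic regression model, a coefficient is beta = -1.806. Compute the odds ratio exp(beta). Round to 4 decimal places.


The odds ratio is computed as:
OR = e^(-1.806) = 0.1643.

0.1643


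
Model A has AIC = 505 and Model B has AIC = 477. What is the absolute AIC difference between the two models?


|AIC_A - AIC_B| = |505 - 477| = 28.
Model B is preferred (lower AIC).

28


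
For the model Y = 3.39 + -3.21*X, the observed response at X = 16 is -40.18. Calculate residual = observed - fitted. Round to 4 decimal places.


Fitted value at X = 16 is yhat = 3.39 + -3.21*16 = -47.9700.
Residual = -40.18 - -47.9700 = 7.7900.

7.7900


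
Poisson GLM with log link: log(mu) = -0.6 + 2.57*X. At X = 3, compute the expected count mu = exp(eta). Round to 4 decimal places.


eta = -0.6 + 2.57 * 3 = 7.1100.
mu = exp(7.1100) = 1224.1475.

1224.1475


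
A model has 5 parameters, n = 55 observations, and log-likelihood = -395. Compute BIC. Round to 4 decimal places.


k * ln(n) = 5 * ln(55) = 5 * 4.007333 = 20.036665.
-2 * loglik = -2 * (-395) = 790.
BIC = 20.036665 + 790 = 810.036665, which rounds to 810.0367.

810.0367


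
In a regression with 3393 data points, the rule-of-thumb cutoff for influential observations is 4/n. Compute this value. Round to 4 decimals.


The threshold is 4/n.
4/3393 = 0.0012.

0.0012


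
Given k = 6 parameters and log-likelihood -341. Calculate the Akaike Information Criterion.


AIC = 2k - 2*loglik = 2(6) - 2(-341).
= 12 + 682 = 694.

694


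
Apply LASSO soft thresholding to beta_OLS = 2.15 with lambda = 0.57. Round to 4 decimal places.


Check: |2.15| = 2.15 vs lambda = 0.57.
Since |beta| > lambda, coefficient = sign(beta)*(|beta| - lambda) = 1.5800.
Soft-thresholded coefficient = 1.5800.

1.5800


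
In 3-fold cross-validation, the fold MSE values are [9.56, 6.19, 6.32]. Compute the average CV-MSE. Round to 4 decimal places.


Total MSE across folds = 22.0700.
CV-MSE = 22.0700/3 = 7.3567.

7.3567


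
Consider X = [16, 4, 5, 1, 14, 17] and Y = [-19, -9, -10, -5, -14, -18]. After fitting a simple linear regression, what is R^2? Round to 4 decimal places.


Fit the OLS line: b0 = -5.2422, b1 = -0.7640.
SSres = 8.5466.
SStot = 149.5000.
R^2 = 1 - 8.5466/149.5000 = 0.9428.

0.9428


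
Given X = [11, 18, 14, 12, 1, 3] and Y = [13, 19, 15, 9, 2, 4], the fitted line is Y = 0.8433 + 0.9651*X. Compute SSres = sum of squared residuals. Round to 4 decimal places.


For each point, residual = actual - predicted.
Residuals: [1.5406, 0.7849, 0.6453, -3.4245, 0.1916, 0.2614].
Sum of squared residuals = 15.2382.

15.2382


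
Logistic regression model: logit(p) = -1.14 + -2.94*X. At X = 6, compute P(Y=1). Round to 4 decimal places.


Compute z = -1.14 + (-2.94)(6) = -18.7800.
exp(-z) = 143235401.6266.
P = 1/(1 + 143235401.6266) = 0.0000.

0.0000


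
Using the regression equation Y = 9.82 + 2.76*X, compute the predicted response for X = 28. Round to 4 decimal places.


Substitute X = 28 into the equation:
Y = 9.82 + 2.76 * 28 = 9.82 + 77.2800 = 87.1000.

87.1000


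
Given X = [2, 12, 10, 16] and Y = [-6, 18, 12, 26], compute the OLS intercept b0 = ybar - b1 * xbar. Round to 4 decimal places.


Compute b1 = 2.3077 from the OLS formula.
With xbar = 10.0000 and ybar = 12.5000, the intercept is:
b0 = 12.5000 - 2.3077 * 10.0000 = -10.5769.

-10.5769


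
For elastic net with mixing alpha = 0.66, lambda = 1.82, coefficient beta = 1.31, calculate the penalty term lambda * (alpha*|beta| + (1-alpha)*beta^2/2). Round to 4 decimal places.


Compute:
L1 = 0.66 * 1.31 = 0.8646.
L2 = 0.34 * 1.31^2 / 2 = 0.2917.
Penalty = 1.82 * (0.8646 + 0.2917) = 2.1045.

2.1045


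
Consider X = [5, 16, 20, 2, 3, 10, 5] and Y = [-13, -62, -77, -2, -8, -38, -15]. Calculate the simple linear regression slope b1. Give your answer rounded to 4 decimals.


First compute the means: xbar = 8.7143, ybar = -30.7143.
Then S_xx = sum((xi - xbar)^2) = 287.4286.
S_xy = sum((xi - xbar)(yi - ybar)) = -1206.4286.
b1 = S_xy / S_xx = -1206.4286 / 287.4286 = -4.1973.

-4.1973


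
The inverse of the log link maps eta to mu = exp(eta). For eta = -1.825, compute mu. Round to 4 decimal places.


mu = exp(eta) = exp(-1.825).
= 0.1612.

0.1612


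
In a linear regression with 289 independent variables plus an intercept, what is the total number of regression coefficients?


Total coefficients = number of predictors + 1 (for the intercept).
= 289 + 1 = 290.

290


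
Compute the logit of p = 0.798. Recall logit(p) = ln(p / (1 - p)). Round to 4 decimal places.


1 - p = 0.202.
p/(1-p) = 3.9505.
logit = ln(3.9505) = 1.3738.

1.3738


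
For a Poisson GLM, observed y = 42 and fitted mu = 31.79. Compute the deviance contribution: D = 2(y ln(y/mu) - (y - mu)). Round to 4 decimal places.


Compute y*ln(y/mu) = 42*ln(42/31.79) = 42*0.278518 = 11.697756.
y - mu = 10.21.
D = 2*(11.697756 - (10.21)) = 2.975512, which rounds to 2.9755.

2.9755


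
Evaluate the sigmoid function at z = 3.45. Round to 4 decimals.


Compute exp(-3.4500) = 0.0317.
Sigmoid = 1 / (1 + 0.0317) = 1 / 1.0317 = 0.9692.

0.9692


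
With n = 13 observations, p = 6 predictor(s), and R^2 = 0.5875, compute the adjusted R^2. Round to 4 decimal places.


Using the formula:
(1 - 0.5875) = 0.4125.
Multiply by 12/6: 0.4125 * 12 = 4.9500, then 4.9500 / 6 = 0.8250.
Adj R^2 = 1 - 0.8250 = 0.1750.

0.1750


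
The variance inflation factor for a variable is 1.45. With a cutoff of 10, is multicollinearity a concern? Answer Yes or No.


Check: VIF = 1.45 vs threshold = 10.
Since 1.45 < 10, the answer is No.

No


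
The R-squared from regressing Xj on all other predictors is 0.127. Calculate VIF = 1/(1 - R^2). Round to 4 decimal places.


Using VIF = 1/(1 - R^2_j):
1 - 0.127 = 0.873.
VIF = 1.1455.

1.1455


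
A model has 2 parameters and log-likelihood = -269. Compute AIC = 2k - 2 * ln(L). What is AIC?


Compute:
2k = 2*2 = 4.
-2*loglik = -2*(-269) = 538.
AIC = 4 + 538 = 542.

542


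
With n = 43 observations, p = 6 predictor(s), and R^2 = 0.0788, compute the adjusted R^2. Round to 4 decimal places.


Adjusted R^2 = 1 - (1 - R^2) * (n-1)/(n-p-1).
(1 - R^2) = 0.9212.
(n-1)/(n-p-1) = 42/36.
(1 - R^2) * (n-1) = 0.9212 * 42 = 38.6904.
Divide by (n-p-1): 38.6904 / 36 = 1.0747.
Adj R^2 = 1 - 1.0747 = -0.0747.

-0.0747


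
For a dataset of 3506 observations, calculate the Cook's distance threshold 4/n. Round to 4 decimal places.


Using the rule of thumb:
Threshold = 4 / 3506 = 0.0011.

0.0011


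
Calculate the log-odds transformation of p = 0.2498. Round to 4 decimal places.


1 - p = 0.7502.
p/(1-p) = 0.3330.
logit = ln(0.3330) = -1.0997.

-1.0997


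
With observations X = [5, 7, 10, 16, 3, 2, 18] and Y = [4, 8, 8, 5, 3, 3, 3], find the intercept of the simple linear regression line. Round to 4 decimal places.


First find the slope: b1 = 0.0370.
Means: xbar = 8.7143, ybar = 4.8571.
b0 = ybar - b1 * xbar = 4.8571 - 0.0370 * 8.7143 = 4.5346.

4.5346


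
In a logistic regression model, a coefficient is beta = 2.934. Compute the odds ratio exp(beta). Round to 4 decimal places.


exp(2.934) = 18.8027.
So the odds ratio is 18.8027.

18.8027


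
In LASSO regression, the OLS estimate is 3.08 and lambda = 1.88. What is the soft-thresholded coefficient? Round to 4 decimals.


|beta_OLS| = 3.08.
lambda = 1.88.
Since |beta| > lambda, coefficient = sign(beta)*(|beta| - lambda) = 1.2000.
Result = 1.2000.

1.2000


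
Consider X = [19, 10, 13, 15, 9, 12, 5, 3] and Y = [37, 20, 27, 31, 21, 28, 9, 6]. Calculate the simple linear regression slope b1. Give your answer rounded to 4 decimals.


The sample means are xbar = 10.7500 and ybar = 22.3750.
Compute S_xx = 189.5000 and S_xy = 382.7500.
Slope b1 = S_xy / S_xx = 382.7500 / 189.5000 = 2.0198.

2.0198


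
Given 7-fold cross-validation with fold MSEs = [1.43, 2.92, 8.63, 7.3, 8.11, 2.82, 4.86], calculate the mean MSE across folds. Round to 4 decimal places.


Total MSE across folds = 36.0700.
CV-MSE = 36.0700/7 = 5.1529.

5.1529


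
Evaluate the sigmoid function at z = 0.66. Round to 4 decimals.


First, exp(-0.6600) = 0.5169.
Then sigma(z) = 1/(1 + 0.5169) = 0.6593.

0.6593


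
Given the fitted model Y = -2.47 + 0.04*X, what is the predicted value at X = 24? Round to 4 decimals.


Plug X = 24 into Y = -2.47 + 0.04*X:
Y = -2.47 + 0.9600 = -1.5100.

-1.5100


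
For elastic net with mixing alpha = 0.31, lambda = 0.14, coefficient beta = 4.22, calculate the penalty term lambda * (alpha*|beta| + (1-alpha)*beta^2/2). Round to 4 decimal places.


alpha * |beta| = 0.31 * 4.22 = 1.3082.
(1-alpha) * beta^2/2 = 0.69 * 17.8084/2 = 6.1439.
Total = 0.14 * (1.3082 + 6.1439) = 1.0433.

1.0433


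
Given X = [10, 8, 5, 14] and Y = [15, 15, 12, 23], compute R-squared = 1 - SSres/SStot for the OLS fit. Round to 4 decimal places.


After computing the OLS fit (b0=5.2690, b1=1.1871):
SSres = 6.5029, SStot = 66.7500.
R^2 = 1 - 6.5029/66.7500 = 0.9026.

0.9026


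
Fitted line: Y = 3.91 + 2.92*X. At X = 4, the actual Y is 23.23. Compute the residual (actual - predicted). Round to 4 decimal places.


Compute yhat = 3.91 + (2.92)(4) = 15.5900.
Residual = actual - predicted = 23.23 - 15.5900 = 7.6400.

7.6400


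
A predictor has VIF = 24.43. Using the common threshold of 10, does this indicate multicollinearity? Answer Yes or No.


Check: VIF = 24.43 vs threshold = 10.
Since 24.43 >= 10, the answer is Yes.

Yes


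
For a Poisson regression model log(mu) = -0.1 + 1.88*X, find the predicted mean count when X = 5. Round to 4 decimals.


Compute eta = -0.1 + 1.88 * 5 = 9.3000.
Apply inverse link: mu = e^9.3000 = 10938.0192.

10938.0192


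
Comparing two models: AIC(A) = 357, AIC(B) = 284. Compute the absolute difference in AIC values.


Compute |357 - 284| = 73.
Model B has the smaller AIC.

73


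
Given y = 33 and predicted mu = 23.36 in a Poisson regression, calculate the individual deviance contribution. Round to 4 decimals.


Compute y*ln(y/mu) = 33*ln(33/23.36) = 33*0.345482 = 11.400906.
y - mu = 9.64.
D = 2*(11.400906 - (9.64)) = 3.521812, which rounds to 3.5218.

3.5218


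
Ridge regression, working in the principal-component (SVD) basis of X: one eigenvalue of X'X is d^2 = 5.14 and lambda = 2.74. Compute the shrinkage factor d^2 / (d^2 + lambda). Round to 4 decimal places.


d^2 + lambda = 5.14 + 2.74 = 7.8800.
Shrinkage factor = 5.14/7.8800 = 0.6523.

0.6523


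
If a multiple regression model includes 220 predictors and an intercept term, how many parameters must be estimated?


Each predictor gets one coefficient, plus one intercept.
Total parameters = 220 + 1 = 221.

221


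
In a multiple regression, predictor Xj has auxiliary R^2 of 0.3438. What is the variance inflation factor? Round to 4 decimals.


Using VIF = 1/(1 - R^2_j):
1 - 0.3438 = 0.6562.
VIF = 1.5239.

1.5239


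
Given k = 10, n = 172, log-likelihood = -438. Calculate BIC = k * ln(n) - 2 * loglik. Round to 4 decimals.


Compute k*ln(n) = 10*ln(172) = 10*5.147494 = 51.474940.
Then -2*loglik = 876.
BIC = 51.474940 + 876 = 927.474940, which rounds to 927.4749.

927.4749


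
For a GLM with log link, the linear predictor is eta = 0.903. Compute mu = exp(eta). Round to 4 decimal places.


Apply the inverse link:
mu = e^0.903 = 2.4670.

2.4670


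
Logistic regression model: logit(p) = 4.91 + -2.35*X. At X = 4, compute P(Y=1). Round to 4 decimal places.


Compute z = 4.91 + (-2.35)(4) = -4.4900.
exp(-z) = 89.1214.
P = 1/(1 + 89.1214) = 0.0111.

0.0111


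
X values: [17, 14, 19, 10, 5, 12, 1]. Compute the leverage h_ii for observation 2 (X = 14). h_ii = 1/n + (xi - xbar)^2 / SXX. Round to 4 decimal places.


Mean of X: xbar = 11.1429.
SXX = 246.8571.
For X = 14: h = 1/7 + (14 - 11.1429)^2/246.8571 = 0.1759.

0.1759


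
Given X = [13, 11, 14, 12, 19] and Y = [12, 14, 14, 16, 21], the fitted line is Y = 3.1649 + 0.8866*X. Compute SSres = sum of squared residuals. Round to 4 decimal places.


For each point, residual = actual - predicted.
Residuals: [-2.6907, 1.0825, -1.5773, 2.1959, 0.9897].
Sum of squared residuals = 16.7010.

16.7010


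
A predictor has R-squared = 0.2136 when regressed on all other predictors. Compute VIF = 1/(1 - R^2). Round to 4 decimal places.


VIF = 1 / (1 - 0.2136).
= 1 / 0.7864 = 1.2716.

1.2716


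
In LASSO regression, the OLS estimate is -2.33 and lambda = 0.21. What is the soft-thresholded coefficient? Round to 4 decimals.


Absolute value: |-2.33| = 2.33.
Compare to lambda = 0.21.
Since |beta| > lambda, coefficient = sign(beta)*(|beta| - lambda) = -2.1200.

-2.1200


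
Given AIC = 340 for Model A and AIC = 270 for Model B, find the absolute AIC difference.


Compute |340 - 270| = 70.
Model B has the smaller AIC.

70


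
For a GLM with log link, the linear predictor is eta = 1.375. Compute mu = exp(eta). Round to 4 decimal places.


Apply the inverse link:
mu = e^1.375 = 3.9551.

3.9551


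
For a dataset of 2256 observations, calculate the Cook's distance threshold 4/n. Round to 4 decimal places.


The threshold is 4/n.
4/2256 = 0.0018.

0.0018


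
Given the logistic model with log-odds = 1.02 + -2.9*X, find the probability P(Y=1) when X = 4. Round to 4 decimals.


Compute z = 1.02 + (-2.9)(4) = -10.5800.
exp(-z) = 39340.1144.
P = 1/(1 + 39340.1144) = 0.0000.

0.0000


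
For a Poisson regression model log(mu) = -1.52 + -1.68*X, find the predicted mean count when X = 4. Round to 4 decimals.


Compute eta = -1.52 + -1.68 * 4 = -8.2400.
Apply inverse link: mu = e^-8.2400 = 0.0003.

0.0003


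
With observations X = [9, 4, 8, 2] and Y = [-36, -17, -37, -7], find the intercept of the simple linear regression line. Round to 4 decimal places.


Compute b1 = -4.4046 from the OLS formula.
With xbar = 5.7500 and ybar = -24.2500, the intercept is:
b0 = -24.2500 - -4.4046 * 5.7500 = 1.0763.

1.0763


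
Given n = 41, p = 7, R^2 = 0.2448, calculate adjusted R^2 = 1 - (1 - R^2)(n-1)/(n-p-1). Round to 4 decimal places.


Plug in: Adj R^2 = 1 - (1 - 0.2448) * 40/33.
= 1 - 0.7552 * 40/33
= 1 - 30.2080 / 33
= 1 - 0.9154 = 0.0846.

0.0846


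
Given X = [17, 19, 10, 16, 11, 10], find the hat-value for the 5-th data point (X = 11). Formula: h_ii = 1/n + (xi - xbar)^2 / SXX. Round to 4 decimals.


n = 6, xbar = 13.8333.
SXX = sum((xi - xbar)^2) = 78.8333.
h = 1/6 + (11 - 13.8333)^2 / 78.8333 = 0.2685.

0.2685


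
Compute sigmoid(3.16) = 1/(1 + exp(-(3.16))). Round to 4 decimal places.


Compute exp(-3.1600) = 0.0424.
Sigmoid = 1 / (1 + 0.0424) = 1 / 1.0424 = 0.9593.

0.9593


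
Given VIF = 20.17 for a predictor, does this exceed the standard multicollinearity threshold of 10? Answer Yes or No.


Check: VIF = 20.17 vs threshold = 10.
Since 20.17 >= 10, the answer is Yes.

Yes


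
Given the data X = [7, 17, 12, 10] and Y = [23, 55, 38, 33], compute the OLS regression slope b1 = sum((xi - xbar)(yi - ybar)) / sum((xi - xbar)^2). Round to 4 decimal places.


The sample means are xbar = 11.5000 and ybar = 37.2500.
Compute S_xx = 53.0000 and S_xy = 168.5000.
Slope b1 = S_xy / S_xx = 168.5000 / 53.0000 = 3.1792.

3.1792


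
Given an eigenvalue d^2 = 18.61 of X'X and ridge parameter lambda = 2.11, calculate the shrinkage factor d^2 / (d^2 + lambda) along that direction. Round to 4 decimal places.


Compute the denominator: 18.61 + 2.11 = 20.7200.
Shrinkage factor = 18.61 / 20.7200 = 0.8982.

0.8982


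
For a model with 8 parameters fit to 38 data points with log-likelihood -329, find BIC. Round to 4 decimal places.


Compute k*ln(n) = 8*ln(38) = 8*3.637586 = 29.100688.
Then -2*loglik = 658.
BIC = 29.100688 + 658 = 687.100688, which rounds to 687.1007.

687.1007


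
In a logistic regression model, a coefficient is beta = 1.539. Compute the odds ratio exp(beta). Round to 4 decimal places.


The odds ratio is computed as:
OR = e^(1.539) = 4.6599.

4.6599


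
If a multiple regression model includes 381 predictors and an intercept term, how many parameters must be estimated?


Each predictor gets one coefficient, plus one intercept.
Total parameters = 381 + 1 = 382.

382


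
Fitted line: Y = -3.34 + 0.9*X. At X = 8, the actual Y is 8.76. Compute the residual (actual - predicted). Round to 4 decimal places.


Predicted = -3.34 + 0.9 * 8 = 3.8600.
Residual = 8.76 - 3.8600 = 4.9000.

4.9000


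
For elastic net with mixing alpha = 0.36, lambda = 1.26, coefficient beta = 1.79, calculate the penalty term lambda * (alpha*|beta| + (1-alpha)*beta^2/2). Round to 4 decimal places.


alpha * |beta| = 0.36 * 1.79 = 0.6444.
(1-alpha) * beta^2/2 = 0.64 * 3.2041/2 = 1.0253.
Total = 1.26 * (0.6444 + 1.0253) = 2.1038.

2.1038


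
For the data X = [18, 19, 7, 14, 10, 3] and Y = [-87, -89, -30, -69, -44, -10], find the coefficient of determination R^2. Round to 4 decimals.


After computing the OLS fit (b0=5.2657, b1=-5.0788):
SSres = 18.0989, SStot = 5146.8333.
R^2 = 1 - 18.0989/5146.8333 = 0.9965.

0.9965


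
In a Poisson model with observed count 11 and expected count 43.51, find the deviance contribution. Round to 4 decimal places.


Compute y*ln(y/mu) = 11*ln(11/43.51) = 11*-1.375096 = -15.126056.
y - mu = -32.51.
D = 2*(-15.126056 - (-32.51)) = 34.767888, which rounds to 34.7679.

34.7679


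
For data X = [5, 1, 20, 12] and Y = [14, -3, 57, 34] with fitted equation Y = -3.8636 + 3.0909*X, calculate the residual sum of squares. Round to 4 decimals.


For each point, residual = actual - predicted.
Residuals: [2.4091, -2.2273, -0.9544, 0.7728].
Sum of squared residuals = 12.2727.

12.2727


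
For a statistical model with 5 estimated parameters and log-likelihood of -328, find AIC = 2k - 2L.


AIC = 2*5 - 2*(-328).
= 10 + 656 = 666.

666


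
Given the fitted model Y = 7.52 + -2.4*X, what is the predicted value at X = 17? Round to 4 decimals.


Predicted value:
Y = 7.52 + (-2.4)(17) = 7.52 + -40.8000 = -33.2800.

-33.2800


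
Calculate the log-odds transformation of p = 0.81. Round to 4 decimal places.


1 - p = 0.19.
p/(1-p) = 4.2632.
logit = ln(4.2632) = 1.4500.

1.4500


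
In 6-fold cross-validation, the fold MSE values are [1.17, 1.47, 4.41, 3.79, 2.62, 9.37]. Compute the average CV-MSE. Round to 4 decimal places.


Add all fold MSEs: 22.8300.
Divide by k = 6: 22.8300/6 = 3.8050.

3.8050


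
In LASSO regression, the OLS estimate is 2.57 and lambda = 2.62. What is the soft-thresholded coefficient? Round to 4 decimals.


Check: |2.57| = 2.57 vs lambda = 2.62.
Since |beta| <= lambda, the coefficient is set to 0.
Soft-thresholded coefficient = 0.0000.

0.0000


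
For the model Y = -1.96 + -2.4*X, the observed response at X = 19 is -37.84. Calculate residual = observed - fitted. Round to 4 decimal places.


Predicted = -1.96 + -2.4 * 19 = -47.5600.
Residual = -37.84 - -47.5600 = 9.7200.

9.7200


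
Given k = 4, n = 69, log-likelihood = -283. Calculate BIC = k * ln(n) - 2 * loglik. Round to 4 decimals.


ln(69) = 4.234107.
k * ln(n) = 4 * 4.234107 = 16.936428.
-2L = 566.
BIC = 16.936428 + 566 = 582.936428, which rounds to 582.9364.

582.9364


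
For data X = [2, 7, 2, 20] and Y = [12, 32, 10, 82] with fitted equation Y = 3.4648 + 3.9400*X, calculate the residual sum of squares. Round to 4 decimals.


Predicted values from Y = 3.4648 + 3.9400*X.
Residuals: [0.6552, 0.9552, -1.3448, -0.2648].
SSres = 3.2203.

3.2203


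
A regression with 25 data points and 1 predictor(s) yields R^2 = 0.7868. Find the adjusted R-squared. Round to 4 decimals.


Using the formula:
(1 - 0.7868) = 0.2132.
Multiply by 24/23: 0.2132 * 24 = 5.1168, then 5.1168 / 23 = 0.2225.
Adj R^2 = 1 - 0.2225 = 0.7775.

0.7775


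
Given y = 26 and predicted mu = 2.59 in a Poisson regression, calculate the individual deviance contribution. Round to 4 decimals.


First: ln(26/2.59) = 2.306439.
Then: 26 * 2.306439 = 59.967414.
y - mu = 26 - 2.59 = 23.41.
D = 2(59.967414 - 23.41) = 73.114828, which rounds to 73.1148.

73.1148


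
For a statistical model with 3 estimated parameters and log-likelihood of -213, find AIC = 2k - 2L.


AIC = 2k - 2*loglik = 2(3) - 2(-213).
= 6 + 426 = 432.

432


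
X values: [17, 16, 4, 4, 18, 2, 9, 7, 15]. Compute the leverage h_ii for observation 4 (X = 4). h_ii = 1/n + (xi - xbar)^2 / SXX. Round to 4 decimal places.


Mean of X: xbar = 10.2222.
SXX = 319.5556.
For X = 4: h = 1/9 + (4 - 10.2222)^2/319.5556 = 0.2323.

0.2323


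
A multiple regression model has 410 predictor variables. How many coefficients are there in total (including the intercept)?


Including the intercept, the model has 410 predictor coefficients + 1 intercept.
Total = 411.

411


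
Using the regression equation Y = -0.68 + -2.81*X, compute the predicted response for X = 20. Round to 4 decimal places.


Substitute X = 20 into the equation:
Y = -0.68 + -2.81 * 20 = -0.68 + -56.2000 = -56.8800.

-56.8800


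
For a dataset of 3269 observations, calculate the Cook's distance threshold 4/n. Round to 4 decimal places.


The threshold is 4/n.
4/3269 = 0.0012.

0.0012


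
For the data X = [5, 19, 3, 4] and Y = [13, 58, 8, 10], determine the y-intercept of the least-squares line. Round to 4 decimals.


First find the slope: b1 = 3.1698.
Means: xbar = 7.7500, ybar = 22.2500.
b0 = ybar - b1 * xbar = 22.2500 - 3.1698 * 7.7500 = -2.3163.

-2.3163


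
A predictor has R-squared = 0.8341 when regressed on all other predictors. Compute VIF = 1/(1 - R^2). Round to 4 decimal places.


Denominator: 1 - 0.8341 = 0.1659.
VIF = 1 / 0.1659 = 6.0277.

6.0277


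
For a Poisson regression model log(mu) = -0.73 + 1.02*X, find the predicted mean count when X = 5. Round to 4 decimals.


Linear predictor: eta = -0.73 + (1.02)(5) = 4.3700.
Expected count: mu = exp(4.3700) = 79.0436.

79.0436
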